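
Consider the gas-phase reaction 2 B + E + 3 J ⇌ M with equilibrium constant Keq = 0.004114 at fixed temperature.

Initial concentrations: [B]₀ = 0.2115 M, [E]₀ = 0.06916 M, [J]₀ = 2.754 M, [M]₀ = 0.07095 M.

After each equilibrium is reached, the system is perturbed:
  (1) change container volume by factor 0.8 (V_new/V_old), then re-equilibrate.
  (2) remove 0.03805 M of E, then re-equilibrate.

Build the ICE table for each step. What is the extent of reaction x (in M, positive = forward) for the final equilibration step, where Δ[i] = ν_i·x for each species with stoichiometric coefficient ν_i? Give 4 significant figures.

Q₀ = 1.098 vs Keq = 0.004114 ⇒ Q>K, reverse
Step 1:
                   B          E          J          M
  init        0.2115    0.06916      2.754    0.07095
  Δ           0.1383    0.06914     0.2074   -0.06914
  eq          0.3498     0.1383      2.961   0.001808
  solve Keq expr → x = -0.06914; check Q = 0.004114
Then change container volume by factor 0.8 (V_new/V_old).
Step 2:
                   B          E          J          M
  init        0.4372     0.1729      3.702    0.00226
  Δ        -0.008306  -0.004153   -0.01246   0.004153
  eq          0.4289     0.1687      3.689   0.006413
  solve Keq expr → x = 0.004153; check Q = 0.004114
Then remove 0.03805 M of E.
Step 3:
                   B          E          J          M
  init        0.4289     0.1307      3.689   0.006413
  Δ         0.002636   0.001318   0.003954  -0.001318
  eq          0.4316      0.132      3.693   0.005095
  solve Keq expr → x = -0.001318; check Q = 0.004114

x = -0.001318 M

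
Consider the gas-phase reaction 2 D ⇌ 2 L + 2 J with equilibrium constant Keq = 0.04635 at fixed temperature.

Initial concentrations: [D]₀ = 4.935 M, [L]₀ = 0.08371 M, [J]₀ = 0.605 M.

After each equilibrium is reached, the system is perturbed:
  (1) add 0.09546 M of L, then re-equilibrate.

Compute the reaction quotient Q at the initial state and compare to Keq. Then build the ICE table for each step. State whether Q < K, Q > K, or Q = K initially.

Q₀ = 1.0532e-04 vs Keq = 0.04635 ⇒ Q<K, forward
Step 1:
                  D         L         J
  I           4.935   0.08371     0.605
  C         -0.6508    0.6508    0.6508
  E           4.284    0.7345     1.256
  solve Keq expr → x = 0.3254; check Q = 0.04635
Then add 0.09546 M of L.
Step 2:
                  D         L         J
  I           4.284    0.8299     1.256
  C         0.05333  -0.05333  -0.05333
  E           4.338    0.7766     1.202
  solve Keq expr → x = -0.02667; check Q = 0.04635

Q₀ = 1.0532e-04; Q < K (proceeds forward)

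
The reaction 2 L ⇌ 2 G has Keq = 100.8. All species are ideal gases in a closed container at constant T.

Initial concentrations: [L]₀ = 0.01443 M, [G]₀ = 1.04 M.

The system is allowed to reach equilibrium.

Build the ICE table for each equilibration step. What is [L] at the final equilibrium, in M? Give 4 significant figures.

Q₀ = 5194 vs Keq = 100.8 ⇒ Q>K, reverse
Step 1:
                  L         G
  I         0.01443      1.04
  C         0.08108  -0.08108
  E         0.09551    0.9589
  solve Keq expr → x = -0.04054; check Q = 100.8

[L]_eq = 0.09551 M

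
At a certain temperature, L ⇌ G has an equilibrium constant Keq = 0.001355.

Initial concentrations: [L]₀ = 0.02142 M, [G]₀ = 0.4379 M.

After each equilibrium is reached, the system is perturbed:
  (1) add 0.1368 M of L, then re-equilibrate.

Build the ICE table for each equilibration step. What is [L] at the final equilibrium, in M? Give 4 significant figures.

[L]_eq = 0.5953 M

Q₀ = 20.44 vs Keq = 0.001355 ⇒ Q>K, reverse
Step 1:
                  L         G
  Initial   0.02142    0.4379
  Change     0.4373   -0.4373
  Equil      0.4587 6.2154e-04
  solve Keq expr → x = -0.4373; check Q = 0.001355
Then add 0.1368 M of L.
Step 2:
                  L         G
  Initial    0.5955 6.2154e-04
  Change  -1.8511e-04 1.8511e-04
  Equil      0.5953 8.0665e-04
  solve Keq expr → x = 1.8511e-04; check Q = 0.001355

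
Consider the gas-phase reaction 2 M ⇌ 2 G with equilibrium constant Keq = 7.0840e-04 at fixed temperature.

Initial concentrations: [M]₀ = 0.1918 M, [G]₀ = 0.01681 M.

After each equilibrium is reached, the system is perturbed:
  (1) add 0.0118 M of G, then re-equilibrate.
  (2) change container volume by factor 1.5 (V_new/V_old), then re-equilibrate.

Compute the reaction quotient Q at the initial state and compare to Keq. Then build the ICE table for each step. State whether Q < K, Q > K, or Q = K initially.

Q₀ = 0.007681 vs Keq = 7.0840e-04 ⇒ Q>K, reverse
Step 1:
                   M          G
  init        0.1918    0.01681
  Δ           0.0114    -0.0114
  eq          0.2032   0.005408
  solve Keq expr → x = -0.005701; check Q = 7.0840e-04
Then add 0.0118 M of G.
Step 2:
                   M          G
  init        0.2032    0.01721
  Δ          0.01149   -0.01149
  eq          0.2147   0.005714
  solve Keq expr → x = -0.005747; check Q = 7.0840e-04
Then change container volume by factor 1.5 (V_new/V_old).
Step 3:
                   M          G
  init        0.1431    0.00381
  Δ                0          0
  eq          0.1431    0.00381
  solve Keq expr → x = 0; check Q = 7.0840e-04

Q₀ = 0.007681; Q > K (proceeds reverse)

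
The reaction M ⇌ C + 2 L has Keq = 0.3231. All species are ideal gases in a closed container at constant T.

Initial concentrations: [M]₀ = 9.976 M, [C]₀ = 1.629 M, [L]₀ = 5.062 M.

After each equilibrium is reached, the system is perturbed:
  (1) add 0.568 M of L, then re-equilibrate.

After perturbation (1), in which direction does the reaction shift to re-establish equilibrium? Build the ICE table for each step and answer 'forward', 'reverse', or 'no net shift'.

Direction: reverse

Q₀ = 4.184 vs Keq = 0.3231 ⇒ Q>K, reverse
Step 1:
                    M           C           L
  init          9.976       1.629       5.062
  Δ             1.154      -1.154      -2.309
  eq            11.13      0.4745       2.753
  solve Keq expr → x = -1.154; check Q = 0.3231
Then add 0.568 M of L.
Step 2:
                    M           C           L
  init          11.13      0.4745       3.321
  Δ            0.1013     -0.1013     -0.2026
  eq            11.23      0.3732       3.118
  solve Keq expr → x = -0.1013; check Q = 0.3231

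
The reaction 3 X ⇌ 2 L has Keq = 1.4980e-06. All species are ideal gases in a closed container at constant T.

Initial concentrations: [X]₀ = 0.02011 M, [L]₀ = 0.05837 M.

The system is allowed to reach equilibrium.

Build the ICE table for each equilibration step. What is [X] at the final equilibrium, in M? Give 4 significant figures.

[X]_eq = 0.1076 M

Q₀ = 418.9 vs Keq = 1.4980e-06 ⇒ Q>K, reverse
Step 1:
                    X           L
  Initial     0.02011     0.05837
  Change      0.08749    -0.05833
  Equil        0.1076  4.3199e-05
  solve Keq expr → x = -0.02916; check Q = 1.4980e-06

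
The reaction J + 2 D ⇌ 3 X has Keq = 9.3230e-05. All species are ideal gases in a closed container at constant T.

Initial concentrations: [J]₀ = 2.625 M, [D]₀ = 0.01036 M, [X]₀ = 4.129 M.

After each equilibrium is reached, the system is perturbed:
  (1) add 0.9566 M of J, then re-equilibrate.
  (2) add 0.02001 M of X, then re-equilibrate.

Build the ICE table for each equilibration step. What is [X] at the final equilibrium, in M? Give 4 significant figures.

[X]_eq = 0.1486 M

Q₀ = 2.4985e+05 vs Keq = 9.3230e-05 ⇒ Q>K, reverse
Step 1:
                  J         D         X
  init        2.625   0.01036     4.129
  Δ            1.33     2.661    -3.991
  eq          3.955     2.671     0.138
  solve Keq expr → x = -1.33; check Q = 9.3230e-05
Then add 0.9566 M of J.
Step 2:
                  J         D         X
  init        4.912     2.671     0.138
  Δ       -0.003351 -0.006703   0.01005
  eq          4.909     2.664    0.1481
  solve Keq expr → x = 0.003351; check Q = 9.3230e-05
Then add 0.02001 M of X.
Step 3:
                  J         D         X
  init        4.909     2.664    0.1681
  Δ        0.006488   0.01298  -0.01946
  eq          4.915     2.677    0.1486
  solve Keq expr → x = -0.006488; check Q = 9.3230e-05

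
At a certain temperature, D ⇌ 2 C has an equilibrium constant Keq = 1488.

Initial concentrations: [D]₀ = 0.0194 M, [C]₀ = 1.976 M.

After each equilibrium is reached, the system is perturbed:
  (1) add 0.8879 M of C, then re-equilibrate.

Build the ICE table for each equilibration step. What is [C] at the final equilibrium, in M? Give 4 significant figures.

[C]_eq = 2.891 M

Q₀ = 201.3 vs Keq = 1488 ⇒ Q<K, forward
Step 1:
                  D         C
  init       0.0194     1.976
  Δ        -0.01669   0.03337
  eq       0.002713     2.009
  solve Keq expr → x = 0.01669; check Q = 1488
Then add 0.8879 M of C.
Step 2:
                  D         C
  init     0.002713     2.897
  Δ        0.002905  -0.00581
  eq       0.005619     2.891
  solve Keq expr → x = -0.002905; check Q = 1488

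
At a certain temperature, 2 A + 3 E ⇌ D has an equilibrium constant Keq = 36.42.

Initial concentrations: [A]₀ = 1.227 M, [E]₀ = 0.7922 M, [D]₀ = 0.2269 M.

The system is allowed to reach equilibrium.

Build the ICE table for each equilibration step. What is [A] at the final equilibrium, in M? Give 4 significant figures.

[A]_eq = 0.8635 M

Q₀ = 0.3031 vs Keq = 36.42 ⇒ Q<K, forward
Step 1:
                    A           E           D
  Initial       1.227      0.7922      0.2269
  Change      -0.3635     -0.5453      0.1818
  Equil        0.8635      0.2469      0.4087
  solve Keq expr → x = 0.1818; check Q = 36.42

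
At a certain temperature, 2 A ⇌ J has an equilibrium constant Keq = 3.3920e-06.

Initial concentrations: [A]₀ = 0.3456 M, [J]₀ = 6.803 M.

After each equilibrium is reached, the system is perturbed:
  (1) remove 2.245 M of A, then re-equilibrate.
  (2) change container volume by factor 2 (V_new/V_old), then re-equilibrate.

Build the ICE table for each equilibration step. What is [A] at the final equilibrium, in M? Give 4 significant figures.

Q₀ = 56.96 vs Keq = 3.3920e-06 ⇒ Q>K, reverse
Step 1:
                   A          J
  Initial     0.3456      6.803
  Change        13.6     -6.802
  Equil        13.95 6.6012e-04
  solve Keq expr → x = -6.802; check Q = 3.3920e-06
Then remove 2.245 M of A.
Step 2:
                   A          J
  Initial      11.71 6.6012e-04
  Change  3.9067e-04 -1.9534e-04
  Equil        11.71 4.6478e-04
  solve Keq expr → x = -1.9534e-04; check Q = 3.3920e-06
Then change container volume by factor 2 (V_new/V_old).
Step 3:
                   A          J
  Initial      5.853 2.3239e-04
  Change  2.3237e-04 -1.1619e-04
  Equil        5.853 1.1620e-04
  solve Keq expr → x = -1.1619e-04; check Q = 3.3920e-06

[A]_eq = 5.853 M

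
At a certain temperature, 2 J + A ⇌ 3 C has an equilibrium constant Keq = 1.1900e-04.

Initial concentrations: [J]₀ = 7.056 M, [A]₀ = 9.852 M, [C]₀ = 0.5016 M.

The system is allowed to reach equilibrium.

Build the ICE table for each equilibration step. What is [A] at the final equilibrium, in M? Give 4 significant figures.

[A]_eq = 9.889 M

Q₀ = 2.5729e-04 vs Keq = 1.1900e-04 ⇒ Q>K, reverse
Step 1:
                   J          A          C
  Initial      7.056      9.852     0.5016
  Change     0.07367    0.03684    -0.1105
  Equil         7.13      9.889     0.3911
  solve Keq expr → x = -0.03684; check Q = 1.1900e-04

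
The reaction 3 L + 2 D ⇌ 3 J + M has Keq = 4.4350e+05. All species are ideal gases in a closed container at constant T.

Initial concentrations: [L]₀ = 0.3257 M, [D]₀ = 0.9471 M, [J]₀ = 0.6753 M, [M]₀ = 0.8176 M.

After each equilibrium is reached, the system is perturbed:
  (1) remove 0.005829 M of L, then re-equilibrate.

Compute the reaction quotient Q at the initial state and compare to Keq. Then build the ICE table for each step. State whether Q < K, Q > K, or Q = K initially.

Q₀ = 8.124 vs Keq = 4.4350e+05 ⇒ Q<K, forward
Step 1:
                  L         D         J         M
  Initial    0.3257    0.9471    0.6753    0.8176
  Change    -0.3103   -0.2069    0.3103    0.1034
  Equil     0.01537    0.7402    0.9856     0.921
  solve Keq expr → x = 0.1034; check Q = 4.4350e+05
Then remove 0.005829 M of L.
Step 2:
                  L         D         J         M
  Initial  0.009539    0.7402    0.9856     0.921
  Change   0.005678  0.003785 -0.005678 -0.001893
  Equil     0.01522     0.744      0.98    0.9192
  solve Keq expr → x = -0.001893; check Q = 4.4350e+05

Q₀ = 8.124; Q < K (proceeds forward)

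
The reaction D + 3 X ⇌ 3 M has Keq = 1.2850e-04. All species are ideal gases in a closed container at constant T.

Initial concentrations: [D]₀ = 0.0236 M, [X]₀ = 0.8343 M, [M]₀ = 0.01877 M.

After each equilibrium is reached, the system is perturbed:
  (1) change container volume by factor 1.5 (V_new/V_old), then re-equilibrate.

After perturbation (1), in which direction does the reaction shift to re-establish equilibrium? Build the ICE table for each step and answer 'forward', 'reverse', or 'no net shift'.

Q₀ = 4.8252e-04 vs Keq = 1.2850e-04 ⇒ Q>K, reverse
Step 1:
                   D          X          M
  Initial     0.0236     0.8343    0.01877
  Change    0.002085   0.006255  -0.006255
  Equil      0.02569     0.8406    0.01251
  solve Keq expr → x = -0.002085; check Q = 1.2850e-04
Then change container volume by factor 1.5 (V_new/V_old).
Step 2:
                   D          X          M
  Initial    0.01712     0.5604   0.008343
  Change  3.3166e-04 9.9497e-04 -9.9497e-04
  Equil      0.01746     0.5614   0.007348
  solve Keq expr → x = -3.3166e-04; check Q = 1.2850e-04

Direction: reverse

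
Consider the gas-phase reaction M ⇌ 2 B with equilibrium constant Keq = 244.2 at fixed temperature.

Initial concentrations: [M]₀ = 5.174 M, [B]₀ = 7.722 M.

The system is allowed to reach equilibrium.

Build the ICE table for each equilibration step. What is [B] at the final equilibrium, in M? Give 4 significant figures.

Q₀ = 11.52 vs Keq = 244.2 ⇒ Q<K, forward
Step 1:
                    M           B
  Initial       5.174       7.722
  Change       -4.128       8.257
  Equil         1.046       15.98
  solve Keq expr → x = 4.128; check Q = 244.2

[B]_eq = 15.98 M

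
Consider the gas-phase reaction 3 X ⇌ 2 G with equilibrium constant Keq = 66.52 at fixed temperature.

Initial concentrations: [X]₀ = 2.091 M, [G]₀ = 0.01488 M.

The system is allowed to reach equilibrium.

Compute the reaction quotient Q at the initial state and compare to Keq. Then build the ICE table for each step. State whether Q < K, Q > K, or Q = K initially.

Q₀ = 2.4218e-05 vs Keq = 66.52 ⇒ Q<K, forward
Step 1:
                    X           G
  init          2.091     0.01488
  Δ            -1.809       1.206
  eq           0.2819       1.221
  solve Keq expr → x = 0.603; check Q = 66.52

Q₀ = 2.4218e-05; Q < K (proceeds forward)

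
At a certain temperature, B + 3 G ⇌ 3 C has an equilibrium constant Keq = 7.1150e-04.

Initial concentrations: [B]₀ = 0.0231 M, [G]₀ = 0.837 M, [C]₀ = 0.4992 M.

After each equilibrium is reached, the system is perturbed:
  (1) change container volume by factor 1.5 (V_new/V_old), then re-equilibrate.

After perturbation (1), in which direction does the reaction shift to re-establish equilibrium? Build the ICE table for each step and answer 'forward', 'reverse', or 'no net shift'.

Q₀ = 9.184 vs Keq = 7.1150e-04 ⇒ Q>K, reverse
Step 1:
                   B          G          C
  I           0.0231      0.837     0.4992
  C           0.1455     0.4364    -0.4364
  E           0.1686      1.273     0.0628
  solve Keq expr → x = -0.1455; check Q = 7.1150e-04
Then change container volume by factor 1.5 (V_new/V_old).
Step 2:
                   B          G          C
  I           0.1124     0.8489    0.04187
  C         0.001635   0.004904  -0.004904
  E            0.114     0.8538    0.03696
  solve Keq expr → x = -0.001635; check Q = 7.1150e-04

Direction: reverse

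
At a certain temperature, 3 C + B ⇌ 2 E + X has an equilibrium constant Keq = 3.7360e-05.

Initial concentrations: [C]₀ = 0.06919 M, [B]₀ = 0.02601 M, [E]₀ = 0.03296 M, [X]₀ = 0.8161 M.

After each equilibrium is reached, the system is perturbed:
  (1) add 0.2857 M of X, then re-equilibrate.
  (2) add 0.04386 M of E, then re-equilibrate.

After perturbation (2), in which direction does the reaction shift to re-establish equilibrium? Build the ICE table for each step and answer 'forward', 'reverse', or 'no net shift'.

Q₀ = 102.9 vs Keq = 3.7360e-05 ⇒ Q>K, reverse
Step 1:
                   C          B          E          X
  Initial    0.06919    0.02601    0.03296     0.8161
  Change     0.04935    0.01645    -0.0329   -0.01645
  Equil       0.1185    0.04246 5.7487e-05     0.7996
  solve Keq expr → x = -0.01645; check Q = 3.7360e-05
Then add 0.2857 M of X.
Step 2:
                   C          B          E          X
  Initial     0.1185    0.04246 5.7487e-05      1.085
  Change  1.2199e-05 4.0664e-06 -8.1329e-06 -4.0664e-06
  Equil       0.1186    0.04247 4.9354e-05      1.085
  solve Keq expr → x = -4.0664e-06; check Q = 3.7360e-05
Then add 0.04386 M of E.
Step 3:
                   C          B          E          X
  Initial     0.1186    0.04247    0.04391      1.085
  Change     0.06569     0.0219   -0.04379    -0.0219
  Equil       0.1842    0.06436 1.1891e-04      1.063
  solve Keq expr → x = -0.0219; check Q = 3.7360e-05

Direction: reverse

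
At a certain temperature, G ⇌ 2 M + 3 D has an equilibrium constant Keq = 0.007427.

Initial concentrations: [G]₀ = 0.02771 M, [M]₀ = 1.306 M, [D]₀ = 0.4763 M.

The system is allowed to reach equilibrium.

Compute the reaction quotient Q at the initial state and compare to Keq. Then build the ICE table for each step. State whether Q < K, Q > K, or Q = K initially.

Q₀ = 6.651; Q > K (proceeds reverse)

Q₀ = 6.651 vs Keq = 0.007427 ⇒ Q>K, reverse
Step 1:
                   G          M          D
  init       0.02771      1.306     0.4763
  Δ           0.1252    -0.2504    -0.3757
  eq          0.1529      1.056     0.1006
  solve Keq expr → x = -0.1252; check Q = 0.007427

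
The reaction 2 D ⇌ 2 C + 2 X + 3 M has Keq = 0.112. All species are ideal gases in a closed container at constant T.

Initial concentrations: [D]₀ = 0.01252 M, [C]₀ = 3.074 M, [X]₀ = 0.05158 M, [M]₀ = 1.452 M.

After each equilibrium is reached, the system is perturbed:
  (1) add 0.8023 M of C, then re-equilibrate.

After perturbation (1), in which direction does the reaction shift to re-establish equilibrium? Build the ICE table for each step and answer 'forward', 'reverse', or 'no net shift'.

Q₀ = 491 vs Keq = 0.112 ⇒ Q>K, reverse
Step 1:
                  D         C         X         M
  Initial   0.01252     3.074   0.05158     1.452
  Change    0.04749  -0.04749  -0.04749  -0.07124
  Equil     0.06001     3.027   0.00409     1.381
  solve Keq expr → x = -0.02375; check Q = 0.112
Then add 0.8023 M of C.
Step 2:
                  D         C         X         M
  Initial   0.06001     3.829   0.00409     1.381
  Change  8.0844e-04 -8.0844e-04 -8.0844e-04 -0.001213
  Equil     0.06082     3.828  0.003281      1.38
  solve Keq expr → x = -4.0422e-04; check Q = 0.112

Direction: reverse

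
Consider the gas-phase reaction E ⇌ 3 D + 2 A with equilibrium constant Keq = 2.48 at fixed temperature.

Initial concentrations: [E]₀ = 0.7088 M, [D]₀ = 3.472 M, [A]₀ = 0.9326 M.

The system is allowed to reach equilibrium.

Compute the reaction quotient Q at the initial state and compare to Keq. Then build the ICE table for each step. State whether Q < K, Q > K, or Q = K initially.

Q₀ = 51.36; Q > K (proceeds reverse)

Q₀ = 51.36 vs Keq = 2.48 ⇒ Q>K, reverse
Step 1:
                  E         D         A
  init       0.7088     3.472    0.9326
  Δ          0.2821   -0.8463   -0.5642
  eq         0.9909     2.626    0.3684
  solve Keq expr → x = -0.2821; check Q = 2.48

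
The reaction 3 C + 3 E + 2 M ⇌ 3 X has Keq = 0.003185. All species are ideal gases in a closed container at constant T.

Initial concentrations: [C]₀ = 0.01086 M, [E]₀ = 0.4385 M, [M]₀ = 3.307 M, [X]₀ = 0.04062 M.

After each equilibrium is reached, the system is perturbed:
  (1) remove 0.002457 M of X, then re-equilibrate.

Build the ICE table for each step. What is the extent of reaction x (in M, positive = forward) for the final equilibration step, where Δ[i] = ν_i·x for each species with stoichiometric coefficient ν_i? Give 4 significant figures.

x = 7.0017e-04 M

Q₀ = 56.75 vs Keq = 0.003185 ⇒ Q>K, reverse
Step 1:
                    C           E           M           X
  init        0.01086      0.4385       3.307     0.04062
  Δ           0.03371     0.03371     0.02248    -0.03371
  eq          0.04457      0.4722       3.329    0.006905
  solve Keq expr → x = -0.01124; check Q = 0.003185
Then remove 0.002457 M of X.
Step 2:
                    C           E           M           X
  init        0.04457      0.4722       3.329    0.004448
  Δ           -0.0021     -0.0021     -0.0014      0.0021
  eq          0.04247      0.4701       3.328    0.006549
  solve Keq expr → x = 7.0017e-04; check Q = 0.003185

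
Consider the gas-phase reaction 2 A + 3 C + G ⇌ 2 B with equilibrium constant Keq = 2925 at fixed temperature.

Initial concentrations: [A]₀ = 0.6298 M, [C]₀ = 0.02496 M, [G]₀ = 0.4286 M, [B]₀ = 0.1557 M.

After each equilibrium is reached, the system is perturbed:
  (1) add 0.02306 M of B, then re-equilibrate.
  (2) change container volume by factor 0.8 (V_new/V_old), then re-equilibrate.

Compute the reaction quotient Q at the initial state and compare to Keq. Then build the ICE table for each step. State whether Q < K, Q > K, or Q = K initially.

Q₀ = 9170 vs Keq = 2925 ⇒ Q>K, reverse
Step 1:
                   A          C          G          B
  init        0.6298    0.02496     0.4286     0.1557
  Δ         0.006773    0.01016   0.003387  -0.006773
  eq          0.6366    0.03512      0.432     0.1489
  solve Keq expr → x = -0.003387; check Q = 2925
Then add 0.02306 M of B.
Step 2:
                   A          C          G          B
  init        0.6366    0.03512      0.432      0.172
  Δ         0.002075   0.003112   0.001037  -0.002075
  eq          0.6386    0.03823      0.433     0.1699
  solve Keq expr → x = -0.001037; check Q = 2925
Then change container volume by factor 0.8 (V_new/V_old).
Step 3:
                   A          C          G          B
  init        0.7983    0.04779     0.5413     0.2124
  Δ        -0.007442   -0.01116  -0.003721   0.007442
  eq          0.7909    0.03663     0.5376     0.2198
  solve Keq expr → x = 0.003721; check Q = 2925

Q₀ = 9170; Q > K (proceeds reverse)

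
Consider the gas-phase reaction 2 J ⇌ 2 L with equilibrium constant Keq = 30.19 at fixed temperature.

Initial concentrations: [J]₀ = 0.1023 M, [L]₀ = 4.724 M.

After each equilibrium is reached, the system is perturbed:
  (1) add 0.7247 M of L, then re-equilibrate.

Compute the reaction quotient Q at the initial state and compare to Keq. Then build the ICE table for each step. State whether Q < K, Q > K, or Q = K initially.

Q₀ = 2132 vs Keq = 30.19 ⇒ Q>K, reverse
Step 1:
                    J           L
  Initial      0.1023       4.724
  Change       0.6408     -0.6408
  Equil        0.7431       4.083
  solve Keq expr → x = -0.3204; check Q = 30.19
Then add 0.7247 M of L.
Step 2:
                    J           L
  Initial      0.7431       4.808
  Change       0.1116     -0.1116
  Equil        0.8547       4.696
  solve Keq expr → x = -0.05579; check Q = 30.19

Q₀ = 2132; Q > K (proceeds reverse)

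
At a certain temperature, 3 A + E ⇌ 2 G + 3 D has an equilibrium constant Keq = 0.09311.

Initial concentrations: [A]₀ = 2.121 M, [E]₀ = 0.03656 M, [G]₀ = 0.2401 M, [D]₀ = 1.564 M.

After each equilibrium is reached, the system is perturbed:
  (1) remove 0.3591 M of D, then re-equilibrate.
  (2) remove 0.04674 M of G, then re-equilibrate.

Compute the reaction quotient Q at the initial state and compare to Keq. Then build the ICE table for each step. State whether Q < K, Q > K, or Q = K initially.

Q₀ = 0.6322 vs Keq = 0.09311 ⇒ Q>K, reverse
Step 1:
                  A         E         G         D
  Initial     2.121   0.03656    0.2401     1.564
  Change     0.1176    0.0392  -0.07839   -0.1176
  Equil       2.239   0.07576    0.1617     1.446
  solve Keq expr → x = -0.0392; check Q = 0.09311
Then remove 0.3591 M of D.
Step 2:
                  A         E         G         D
  Initial     2.239   0.07576    0.1617     1.087
  Change   -0.05183  -0.01728   0.03455   0.05183
  Equil       2.187   0.05848    0.1963     1.139
  solve Keq expr → x = 0.01728; check Q = 0.09311
Then remove 0.04674 M of G.
Step 3:
                  A         E         G         D
  Initial     2.187   0.05848    0.1495     1.139
  Change   -0.02925  -0.00975    0.0195   0.02925
  Equil       2.158   0.04873     0.169     1.168
  solve Keq expr → x = 0.00975; check Q = 0.09311

Q₀ = 0.6322; Q > K (proceeds reverse)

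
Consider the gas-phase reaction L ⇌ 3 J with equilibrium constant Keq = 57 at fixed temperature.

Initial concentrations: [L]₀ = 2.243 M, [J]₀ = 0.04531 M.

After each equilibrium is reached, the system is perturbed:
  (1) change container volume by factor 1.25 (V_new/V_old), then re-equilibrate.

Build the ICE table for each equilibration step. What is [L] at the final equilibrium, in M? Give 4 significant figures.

Q₀ = 4.1472e-05 vs Keq = 57 ⇒ Q<K, forward
Step 1:
                   L          J
  I            2.243    0.04531
  C            -1.26      3.781
  E           0.9827      3.826
  solve Keq expr → x = 1.26; check Q = 57
Then change container volume by factor 1.25 (V_new/V_old).
Step 2:
                   L          J
  I           0.7862      3.061
  C          -0.1072     0.3216
  E            0.679      3.383
  solve Keq expr → x = 0.1072; check Q = 57

[L]_eq = 0.679 M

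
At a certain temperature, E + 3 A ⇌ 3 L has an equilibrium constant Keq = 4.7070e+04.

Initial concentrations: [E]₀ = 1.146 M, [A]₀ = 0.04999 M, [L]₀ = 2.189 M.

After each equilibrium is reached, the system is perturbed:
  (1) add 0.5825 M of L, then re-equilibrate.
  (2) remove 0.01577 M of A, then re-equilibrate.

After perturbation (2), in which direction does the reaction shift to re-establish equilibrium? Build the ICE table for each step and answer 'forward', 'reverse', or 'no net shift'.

Direction: reverse

Q₀ = 7.3266e+04 vs Keq = 4.7070e+04 ⇒ Q>K, reverse
Step 1:
                    E           A           L
  Initial       1.146     0.04999       2.189
  Change     0.002566    0.007698   -0.007698
  Equil         1.149     0.05769       2.181
  solve Keq expr → x = -0.002566; check Q = 4.7070e+04
Then add 0.5825 M of L.
Step 2:
                    E           A           L
  Initial       1.149     0.05769       2.764
  Change     0.004969     0.01491    -0.01491
  Equil         1.154     0.07259       2.749
  solve Keq expr → x = -0.004969; check Q = 4.7070e+04
Then remove 0.01577 M of A.
Step 3:
                    E           A           L
  Initial       1.154     0.05682       2.749
  Change     0.005087     0.01526    -0.01526
  Equil         1.159     0.07209       2.734
  solve Keq expr → x = -0.005087; check Q = 4.7070e+04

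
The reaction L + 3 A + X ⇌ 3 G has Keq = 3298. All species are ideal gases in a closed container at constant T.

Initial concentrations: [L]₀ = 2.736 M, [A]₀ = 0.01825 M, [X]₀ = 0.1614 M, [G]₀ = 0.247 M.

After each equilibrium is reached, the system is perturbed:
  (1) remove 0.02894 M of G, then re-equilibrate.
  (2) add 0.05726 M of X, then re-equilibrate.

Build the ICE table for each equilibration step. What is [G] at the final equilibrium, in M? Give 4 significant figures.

[G]_eq = 0.2189 M

Q₀ = 5614 vs Keq = 3298 ⇒ Q>K, reverse
Step 1:
                    L           A           X           G
  Initial       2.736     0.01825      0.1614       0.247
  Change     0.001069    0.003208    0.001069   -0.003208
  Equil         2.737     0.02146      0.1625      0.2438
  solve Keq expr → x = -0.001069; check Q = 3298
Then remove 0.02894 M of G.
Step 2:
                    L           A           X           G
  Initial       2.737     0.02146      0.1625      0.2149
  Change  -7.7054e-04   -0.002312 -7.7054e-04    0.002312
  Equil         2.736     0.01915      0.1617      0.2172
  solve Keq expr → x = 7.7054e-04; check Q = 3298
Then add 0.05726 M of X.
Step 3:
                    L           A           X           G
  Initial       2.736     0.01915       0.219      0.2172
  Change  -5.6312e-04   -0.001689 -5.6312e-04    0.001689
  Equil         2.736     0.01746      0.2184      0.2189
  solve Keq expr → x = 5.6312e-04; check Q = 3298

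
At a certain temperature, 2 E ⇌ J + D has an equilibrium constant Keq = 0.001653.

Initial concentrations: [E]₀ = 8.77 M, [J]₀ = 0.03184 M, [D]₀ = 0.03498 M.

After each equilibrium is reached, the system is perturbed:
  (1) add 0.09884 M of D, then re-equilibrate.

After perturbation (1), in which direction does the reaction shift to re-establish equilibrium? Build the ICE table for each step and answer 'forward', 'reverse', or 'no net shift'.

Q₀ = 1.4481e-05 vs Keq = 0.001653 ⇒ Q<K, forward
Step 1:
                    E           J           D
  I              8.77     0.03184     0.03498
  C           -0.5977      0.2989      0.2989
  E             8.172      0.3307      0.3338
  solve Keq expr → x = 0.2989; check Q = 0.001653
Then add 0.09884 M of D.
Step 2:
                    E           J           D
  I             8.172      0.3307      0.4327
  C           0.08429    -0.04215    -0.04215
  E             8.257      0.2885      0.3905
  solve Keq expr → x = -0.04215; check Q = 0.001653

Direction: reverse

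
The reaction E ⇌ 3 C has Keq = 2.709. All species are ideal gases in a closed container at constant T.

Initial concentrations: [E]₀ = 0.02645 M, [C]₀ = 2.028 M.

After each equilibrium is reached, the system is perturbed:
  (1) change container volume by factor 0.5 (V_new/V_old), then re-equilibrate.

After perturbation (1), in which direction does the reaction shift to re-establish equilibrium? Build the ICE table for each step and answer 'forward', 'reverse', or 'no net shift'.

Direction: reverse

Q₀ = 315.3 vs Keq = 2.709 ⇒ Q>K, reverse
Step 1:
                    E           C
  Initial     0.02645       2.028
  Change       0.3427      -1.028
  Equil        0.3691           1
  solve Keq expr → x = -0.3427; check Q = 2.709
Then change container volume by factor 0.5 (V_new/V_old).
Step 2:
                    E           C
  Initial      0.7382           2
  Change       0.2101     -0.6304
  Equil        0.9484        1.37
  solve Keq expr → x = -0.2101; check Q = 2.709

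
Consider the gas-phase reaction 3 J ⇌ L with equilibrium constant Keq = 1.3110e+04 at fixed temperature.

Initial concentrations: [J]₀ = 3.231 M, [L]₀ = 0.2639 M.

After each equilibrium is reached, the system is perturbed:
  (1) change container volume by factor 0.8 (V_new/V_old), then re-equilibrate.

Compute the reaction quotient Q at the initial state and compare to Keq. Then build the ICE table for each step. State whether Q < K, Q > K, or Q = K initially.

Q₀ = 0.007824; Q < K (proceeds forward)

Q₀ = 0.007824 vs Keq = 1.3110e+04 ⇒ Q<K, forward
Step 1:
                   J          L
  I            3.231     0.2639
  C           -3.184      1.061
  E          0.04658      1.325
  solve Keq expr → x = 1.061; check Q = 1.3110e+04
Then change container volume by factor 0.8 (V_new/V_old).
Step 2:
                   J          L
  I          0.05823      1.657
  C        -0.008022   0.002674
  E          0.05021      1.659
  solve Keq expr → x = 0.002674; check Q = 1.3110e+04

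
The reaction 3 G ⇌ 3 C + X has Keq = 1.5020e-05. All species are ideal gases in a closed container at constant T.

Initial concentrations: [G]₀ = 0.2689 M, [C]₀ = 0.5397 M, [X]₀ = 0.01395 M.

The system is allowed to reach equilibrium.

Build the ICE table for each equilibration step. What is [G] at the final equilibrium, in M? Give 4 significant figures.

Q₀ = 0.1128 vs Keq = 1.5020e-05 ⇒ Q>K, reverse
Step 1:
                  G         C         X
  init       0.2689    0.5397   0.01395
  Δ         0.04184  -0.04184  -0.01395
  eq         0.3107    0.4979 3.6520e-06
  solve Keq expr → x = -0.01395; check Q = 1.5020e-05

[G]_eq = 0.3107 M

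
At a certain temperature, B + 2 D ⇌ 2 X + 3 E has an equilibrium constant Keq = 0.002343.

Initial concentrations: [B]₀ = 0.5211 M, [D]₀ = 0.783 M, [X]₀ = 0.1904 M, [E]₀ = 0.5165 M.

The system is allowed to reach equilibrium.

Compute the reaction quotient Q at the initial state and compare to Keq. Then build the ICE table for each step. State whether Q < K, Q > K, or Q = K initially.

Q₀ = 0.01564; Q > K (proceeds reverse)

Q₀ = 0.01564 vs Keq = 0.002343 ⇒ Q>K, reverse
Step 1:
                  B         D         X         E
  init       0.5211     0.783    0.1904    0.5165
  Δ         0.03602   0.07205  -0.07205   -0.1081
  eq         0.5571     0.855    0.1184    0.4084
  solve Keq expr → x = -0.03602; check Q = 0.002343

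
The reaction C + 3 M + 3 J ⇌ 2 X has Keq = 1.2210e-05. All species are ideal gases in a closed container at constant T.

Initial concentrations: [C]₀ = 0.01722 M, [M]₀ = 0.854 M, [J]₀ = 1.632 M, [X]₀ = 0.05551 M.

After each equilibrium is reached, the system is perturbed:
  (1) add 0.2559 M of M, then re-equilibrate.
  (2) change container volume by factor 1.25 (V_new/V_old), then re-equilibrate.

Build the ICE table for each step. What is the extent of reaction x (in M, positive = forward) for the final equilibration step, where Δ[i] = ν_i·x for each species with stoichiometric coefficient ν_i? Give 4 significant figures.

Q₀ = 0.0661 vs Keq = 1.2210e-05 ⇒ Q>K, reverse
Step 1:
                    C           M           J           X
  Initial     0.01722       0.854       1.632     0.05551
  Change      0.02701     0.08103     0.08103    -0.05402
  Equil       0.04423       0.935       1.713     0.00149
  solve Keq expr → x = -0.02701; check Q = 1.2210e-05
Then add 0.2559 M of M.
Step 2:
                    C           M           J           X
  Initial     0.04423       1.191       1.713     0.00149
  Change  -3.1977e-04 -9.5932e-04 -9.5932e-04  6.3954e-04
  Equil       0.04391        1.19       1.712    0.002129
  solve Keq expr → x = 3.1977e-04; check Q = 1.2210e-05
Then change container volume by factor 1.25 (V_new/V_old).
Step 3:
                    C           M           J           X
  Initial     0.03513       0.952        1.37    0.001703
  Change   3.6025e-04    0.001081    0.001081 -7.2050e-04
  Equil       0.03549      0.9531       1.371  9.8291e-04
  solve Keq expr → x = -3.6025e-04; check Q = 1.2210e-05

x = -3.6025e-04 M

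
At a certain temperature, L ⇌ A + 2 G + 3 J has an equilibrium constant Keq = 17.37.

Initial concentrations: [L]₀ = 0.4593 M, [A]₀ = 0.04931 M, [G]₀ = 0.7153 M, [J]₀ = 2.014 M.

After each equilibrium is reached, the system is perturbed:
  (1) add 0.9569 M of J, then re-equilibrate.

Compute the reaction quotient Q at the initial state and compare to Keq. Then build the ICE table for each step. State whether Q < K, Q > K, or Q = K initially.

Q₀ = 0.4487; Q < K (proceeds forward)

Q₀ = 0.4487 vs Keq = 17.37 ⇒ Q<K, forward
Step 1:
                  L         A         G         J
  Initial    0.4593   0.04931    0.7153     2.014
  Change    -0.1862    0.1862    0.3724    0.5586
  Equil      0.2731    0.2355     1.088     2.573
  solve Keq expr → x = 0.1862; check Q = 17.37
Then add 0.9569 M of J.
Step 2:
                  L         A         G         J
  Initial    0.2731    0.2355     1.088     3.529
  Change    0.06418  -0.06418   -0.1284   -0.1925
  Equil      0.3373    0.1713    0.9593     3.337
  solve Keq expr → x = -0.06418; check Q = 17.37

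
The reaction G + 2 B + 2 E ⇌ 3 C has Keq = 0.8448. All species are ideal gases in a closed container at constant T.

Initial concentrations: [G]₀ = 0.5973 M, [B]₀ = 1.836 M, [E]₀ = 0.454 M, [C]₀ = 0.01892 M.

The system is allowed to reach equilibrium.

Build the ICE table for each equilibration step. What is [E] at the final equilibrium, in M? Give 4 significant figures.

Q₀ = 1.6320e-05 vs Keq = 0.8448 ⇒ Q<K, forward
Step 1:
                  G         B         E         C
  I          0.5973     1.836     0.454   0.01892
  C         -0.1169   -0.2338   -0.2338    0.3507
  E          0.4804     1.602    0.2202    0.3696
  solve Keq expr → x = 0.1169; check Q = 0.8448

[E]_eq = 0.2202 M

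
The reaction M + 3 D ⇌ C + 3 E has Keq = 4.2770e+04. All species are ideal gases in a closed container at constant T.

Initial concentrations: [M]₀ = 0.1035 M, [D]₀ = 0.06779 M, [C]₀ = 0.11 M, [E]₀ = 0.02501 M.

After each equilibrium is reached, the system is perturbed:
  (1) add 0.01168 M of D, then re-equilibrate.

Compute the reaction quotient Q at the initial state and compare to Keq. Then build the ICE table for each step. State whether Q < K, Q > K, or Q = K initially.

Q₀ = 0.05337; Q < K (proceeds forward)

Q₀ = 0.05337 vs Keq = 4.2770e+04 ⇒ Q<K, forward
Step 1:
                  M         D         C         E
  init       0.1035   0.06779      0.11   0.02501
  Δ        -0.02159  -0.06478   0.02159   0.06478
  eq        0.08191  0.003007    0.1316   0.08979
  solve Keq expr → x = 0.02159; check Q = 4.2770e+04
Then add 0.01168 M of D.
Step 2:
                  M         D         C         E
  init      0.08191   0.01469    0.1316   0.08979
  Δ        -0.00374  -0.01122   0.00374   0.01122
  eq        0.07817  0.003468    0.1353     0.101
  solve Keq expr → x = 0.00374; check Q = 4.2770e+04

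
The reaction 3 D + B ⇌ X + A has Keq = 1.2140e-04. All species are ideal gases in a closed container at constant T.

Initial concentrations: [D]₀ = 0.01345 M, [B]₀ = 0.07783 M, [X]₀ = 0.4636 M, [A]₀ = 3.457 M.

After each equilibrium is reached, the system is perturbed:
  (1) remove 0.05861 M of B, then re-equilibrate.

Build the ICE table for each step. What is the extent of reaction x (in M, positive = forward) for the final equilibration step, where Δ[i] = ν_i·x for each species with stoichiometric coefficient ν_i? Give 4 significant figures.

Q₀ = 8.4631e+06 vs Keq = 1.2140e-04 ⇒ Q>K, reverse
Step 1:
                   D          B          X          A
  init       0.01345    0.07783     0.4636      3.457
  Δ            1.391     0.4635    -0.4635    -0.4635
  eq           1.404     0.5414 6.0772e-05      2.993
  solve Keq expr → x = -0.4635; check Q = 1.2140e-04
Then remove 0.05861 M of B.
Step 2:
                   D          B          X          A
  init         1.404     0.4828 6.0772e-05      2.993
  Δ       1.9729e-05 6.5762e-06 -6.5762e-06 -6.5762e-06
  eq           1.404     0.4828 5.4196e-05      2.993
  solve Keq expr → x = -6.5762e-06; check Q = 1.2140e-04

x = -6.5762e-06 M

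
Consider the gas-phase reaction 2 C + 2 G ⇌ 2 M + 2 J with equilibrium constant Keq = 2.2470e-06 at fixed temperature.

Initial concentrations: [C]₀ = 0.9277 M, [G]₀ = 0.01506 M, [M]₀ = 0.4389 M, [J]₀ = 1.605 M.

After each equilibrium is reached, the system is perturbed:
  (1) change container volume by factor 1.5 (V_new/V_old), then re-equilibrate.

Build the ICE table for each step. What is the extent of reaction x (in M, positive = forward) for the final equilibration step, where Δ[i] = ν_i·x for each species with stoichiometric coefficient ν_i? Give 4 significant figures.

x = 0 M

Q₀ = 2542 vs Keq = 2.2470e-06 ⇒ Q>K, reverse
Step 1:
                    C           G           M           J
  init         0.9277     0.01506      0.4389       1.605
  Δ            0.4381      0.4381     -0.4381     -0.4381
  eq            1.366      0.4532  7.9509e-04       1.167
  solve Keq expr → x = -0.2191; check Q = 2.2470e-06
Then change container volume by factor 1.5 (V_new/V_old).
Step 2:
                    C           G           M           J
  init         0.9105      0.3021  5.3006e-04      0.7779
  Δ                 0           0           0           0
  eq           0.9105      0.3021  5.3006e-04      0.7779
  solve Keq expr → x = 0; check Q = 2.2470e-06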